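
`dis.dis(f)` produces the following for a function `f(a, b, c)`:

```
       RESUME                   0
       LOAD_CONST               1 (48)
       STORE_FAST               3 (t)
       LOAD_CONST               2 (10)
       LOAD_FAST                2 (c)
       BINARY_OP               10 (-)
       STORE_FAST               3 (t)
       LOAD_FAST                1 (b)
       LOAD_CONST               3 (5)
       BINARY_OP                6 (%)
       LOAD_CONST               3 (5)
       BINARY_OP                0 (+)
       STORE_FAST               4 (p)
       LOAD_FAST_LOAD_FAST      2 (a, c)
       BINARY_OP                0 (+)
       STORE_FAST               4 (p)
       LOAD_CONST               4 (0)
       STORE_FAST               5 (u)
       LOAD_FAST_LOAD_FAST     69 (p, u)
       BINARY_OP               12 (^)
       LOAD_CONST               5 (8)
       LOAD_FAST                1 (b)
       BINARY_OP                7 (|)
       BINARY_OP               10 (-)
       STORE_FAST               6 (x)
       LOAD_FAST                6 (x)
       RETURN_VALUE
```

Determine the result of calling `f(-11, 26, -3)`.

-40

LOAD_CONST → push 48. Stack: [48]
STORE_FAST t → t=48. Stack: []
LOAD_CONST → push 10. Stack: [10]
LOAD_FAST c → push -3. Stack: [10, -3]
BINARY_OP - → 10 - -3 = 13. Stack: [13]
STORE_FAST t → t=13. Stack: []
LOAD_FAST b → push 26. Stack: [26]
LOAD_CONST → push 5. Stack: [26, 5]
BINARY_OP % → 26 % 5 = 1. Stack: [1]
LOAD_CONST → push 5. Stack: [1, 5]
BINARY_OP + → 1 + 5 = 6. Stack: [6]
STORE_FAST p → p=6. Stack: []
LOAD_FAST_LOAD_FAST a,c → push -11,-3. Stack: [-11, -3]
BINARY_OP + → -11 + -3 = -14. Stack: [-14]
STORE_FAST p → p=-14. Stack: []
LOAD_CONST → push 0. Stack: [0]
STORE_FAST u → u=0. Stack: []
LOAD_FAST_LOAD_FAST p,u → push -14,0. Stack: [-14, 0]
BINARY_OP ^ → -14 ^ 0 = -14. Stack: [-14]
LOAD_CONST → push 8. Stack: [-14, 8]
LOAD_FAST b → push 26. Stack: [-14, 8, 26]
BINARY_OP | → 8 | 26 = 26. Stack: [-14, 26]
BINARY_OP - → -14 - 26 = -40. Stack: [-40]
STORE_FAST x → x=-40. Stack: []
LOAD_FAST x → push -40. Stack: [-40]
RETURN_VALUE → return -40.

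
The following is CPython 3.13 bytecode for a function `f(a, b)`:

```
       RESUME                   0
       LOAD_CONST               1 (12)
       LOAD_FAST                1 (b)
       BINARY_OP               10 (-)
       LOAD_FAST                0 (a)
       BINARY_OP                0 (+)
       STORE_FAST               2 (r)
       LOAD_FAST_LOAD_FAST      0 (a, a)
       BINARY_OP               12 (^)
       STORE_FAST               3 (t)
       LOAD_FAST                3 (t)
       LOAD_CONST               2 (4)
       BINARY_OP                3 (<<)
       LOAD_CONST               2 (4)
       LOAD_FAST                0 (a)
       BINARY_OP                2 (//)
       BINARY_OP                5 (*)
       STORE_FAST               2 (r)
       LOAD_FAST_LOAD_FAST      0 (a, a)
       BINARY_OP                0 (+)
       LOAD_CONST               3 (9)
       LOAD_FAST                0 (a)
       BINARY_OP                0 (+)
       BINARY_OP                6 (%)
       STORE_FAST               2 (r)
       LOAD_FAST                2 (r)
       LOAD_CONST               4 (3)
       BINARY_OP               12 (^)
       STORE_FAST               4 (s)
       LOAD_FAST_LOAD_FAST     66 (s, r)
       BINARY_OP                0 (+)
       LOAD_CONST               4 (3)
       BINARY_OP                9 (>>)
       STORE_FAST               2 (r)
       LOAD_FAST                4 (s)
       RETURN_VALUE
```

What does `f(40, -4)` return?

LOAD_CONST → push 12. Stack: [12]
LOAD_FAST b → push -4. Stack: [12, -4]
BINARY_OP - → 12 - -4 = 16. Stack: [16]
LOAD_FAST a → push 40. Stack: [16, 40]
BINARY_OP + → 16 + 40 = 56. Stack: [56]
STORE_FAST r → r=56. Stack: []
LOAD_FAST_LOAD_FAST a,a → push 40,40. Stack: [40, 40]
BINARY_OP ^ → 40 ^ 40 = 0. Stack: [0]
STORE_FAST t → t=0. Stack: []
LOAD_FAST t → push 0. Stack: [0]
LOAD_CONST → push 4. Stack: [0, 4]
BINARY_OP << → 0 << 4 = 0. Stack: [0]
LOAD_CONST → push 4. Stack: [0, 4]
LOAD_FAST a → push 40. Stack: [0, 4, 40]
BINARY_OP // → 4 // 40 = 0. Stack: [0, 0]
BINARY_OP * → 0 * 0 = 0. Stack: [0]
STORE_FAST r → r=0. Stack: []
LOAD_FAST_LOAD_FAST a,a → push 40,40. Stack: [40, 40]
BINARY_OP + → 40 + 40 = 80. Stack: [80]
LOAD_CONST → push 9. Stack: [80, 9]
LOAD_FAST a → push 40. Stack: [80, 9, 40]
BINARY_OP + → 9 + 40 = 49. Stack: [80, 49]
BINARY_OP % → 80 % 49 = 31. Stack: [31]
STORE_FAST r → r=31. Stack: []
LOAD_FAST r → push 31. Stack: [31]
LOAD_CONST → push 3. Stack: [31, 3]
BINARY_OP ^ → 31 ^ 3 = 28. Stack: [28]
STORE_FAST s → s=28. Stack: []
LOAD_FAST_LOAD_FAST s,r → push 28,31. Stack: [28, 31]
BINARY_OP + → 28 + 31 = 59. Stack: [59]
LOAD_CONST → push 3. Stack: [59, 3]
BINARY_OP >> → 59 >> 3 = 7. Stack: [7]
STORE_FAST r → r=7. Stack: []
LOAD_FAST s → push 28. Stack: [28]
RETURN_VALUE → return 28.

28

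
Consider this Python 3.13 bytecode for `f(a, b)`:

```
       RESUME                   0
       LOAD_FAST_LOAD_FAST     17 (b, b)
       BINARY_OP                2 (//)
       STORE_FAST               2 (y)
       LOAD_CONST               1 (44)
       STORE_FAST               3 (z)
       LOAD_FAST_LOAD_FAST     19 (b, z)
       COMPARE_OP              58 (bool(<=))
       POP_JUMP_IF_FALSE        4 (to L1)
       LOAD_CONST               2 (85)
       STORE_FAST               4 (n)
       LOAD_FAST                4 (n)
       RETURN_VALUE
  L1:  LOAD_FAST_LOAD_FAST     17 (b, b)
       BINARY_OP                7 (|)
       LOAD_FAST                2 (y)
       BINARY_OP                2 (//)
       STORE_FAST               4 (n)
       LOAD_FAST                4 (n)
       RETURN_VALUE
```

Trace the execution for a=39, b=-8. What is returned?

85

LOAD_FAST_LOAD_FAST b,b → push -8,-8. Stack: [-8, -8]
BINARY_OP // → -8 // -8 = 1. Stack: [1]
STORE_FAST y → y=1. Stack: []
LOAD_CONST → push 44. Stack: [44]
STORE_FAST z → z=44. Stack: []
LOAD_FAST_LOAD_FAST b,z → push -8,44. Stack: [-8, 44]
COMPARE_OP bool(<=) → -8 vs 44 = True. Stack: [True]
POP_JUMP_IF_FALSE → pop True; no jump. Stack: []
LOAD_CONST → push 85. Stack: [85]
STORE_FAST n → n=85. Stack: []
LOAD_FAST n → push 85. Stack: [85]
RETURN_VALUE → return 85.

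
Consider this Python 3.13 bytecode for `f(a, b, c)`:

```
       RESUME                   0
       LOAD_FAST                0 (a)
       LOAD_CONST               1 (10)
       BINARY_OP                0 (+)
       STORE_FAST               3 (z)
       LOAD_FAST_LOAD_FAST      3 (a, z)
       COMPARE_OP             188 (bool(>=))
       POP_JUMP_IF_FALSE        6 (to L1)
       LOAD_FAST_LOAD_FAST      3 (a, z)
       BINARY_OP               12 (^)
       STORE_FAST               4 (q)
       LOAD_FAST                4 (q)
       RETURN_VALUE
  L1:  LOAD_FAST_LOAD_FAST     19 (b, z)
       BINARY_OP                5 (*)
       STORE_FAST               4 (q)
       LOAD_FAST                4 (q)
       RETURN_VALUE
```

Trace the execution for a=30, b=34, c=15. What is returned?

LOAD_FAST a → push 30. Stack: [30]
LOAD_CONST → push 10. Stack: [30, 10]
BINARY_OP + → 30 + 10 = 40. Stack: [40]
STORE_FAST z → z=40. Stack: []
LOAD_FAST_LOAD_FAST a,z → push 30,40. Stack: [30, 40]
COMPARE_OP bool(>=) → 30 vs 40 = False. Stack: [False]
POP_JUMP_IF_FALSE → pop False; jump. Stack: []
LOAD_FAST_LOAD_FAST b,z → push 34,40. Stack: [34, 40]
BINARY_OP * → 34 * 40 = 1360. Stack: [1360]
STORE_FAST q → q=1360. Stack: []
LOAD_FAST q → push 1360. Stack: [1360]
RETURN_VALUE → return 1360.

1360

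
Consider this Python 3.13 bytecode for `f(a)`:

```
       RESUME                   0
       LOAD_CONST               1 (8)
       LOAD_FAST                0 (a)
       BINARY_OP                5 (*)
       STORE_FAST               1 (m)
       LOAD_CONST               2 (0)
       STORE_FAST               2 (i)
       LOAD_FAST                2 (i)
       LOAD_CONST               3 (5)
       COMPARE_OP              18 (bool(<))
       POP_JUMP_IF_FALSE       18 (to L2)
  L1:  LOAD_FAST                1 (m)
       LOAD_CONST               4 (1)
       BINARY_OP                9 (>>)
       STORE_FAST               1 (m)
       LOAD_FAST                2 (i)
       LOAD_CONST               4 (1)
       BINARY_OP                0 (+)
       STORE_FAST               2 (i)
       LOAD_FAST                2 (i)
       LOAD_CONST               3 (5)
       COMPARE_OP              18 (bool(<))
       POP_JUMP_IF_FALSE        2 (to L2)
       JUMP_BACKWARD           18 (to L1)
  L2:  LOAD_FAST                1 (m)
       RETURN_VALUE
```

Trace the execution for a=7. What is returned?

LOAD_CONST → push 8
LOAD_FAST a → push 7
BINARY_OP * → 8 * 7 = 56
STORE_FAST m → m=56
LOAD_CONST → push 0
STORE_FAST i → i=0
LOAD_FAST i → push 0
LOAD_CONST → push 5
COMPARE_OP bool(<) → 0 vs 5 = True
POP_JUMP_IF_FALSE → pop True; no jump
LOAD_FAST m → push 56
LOAD_CONST → push 1
BINARY_OP >> → 56 >> 1 = 28
STORE_FAST m → m=28
LOAD_FAST i → push 0
LOAD_CONST → push 1
BINARY_OP + → 0 + 1 = 1
STORE_FAST i → i=1
LOAD_FAST i → push 1
LOAD_CONST → push 5
COMPARE_OP bool(<) → 1 vs 5 = True
POP_JUMP_IF_FALSE → pop True; no jump
LOAD_FAST m → push 28
LOAD_CONST → push 1
BINARY_OP >> → 28 >> 1 = 14
STORE_FAST m → m=14
LOAD_FAST i → push 1
LOAD_CONST → push 1
BINARY_OP + → 1 + 1 = 2
STORE_FAST i → i=2
LOAD_FAST i → push 2
LOAD_CONST → push 5
COMPARE_OP bool(<) → 2 vs 5 = True
POP_JUMP_IF_FALSE → pop True; no jump
LOAD_FAST m → push 14
LOAD_CONST → push 1
BINARY_OP >> → 14 >> 1 = 7
STORE_FAST m → m=7
LOAD_FAST i → push 2
LOAD_CONST → push 1
BINARY_OP + → 2 + 1 = 3
STORE_FAST i → i=3
LOAD_FAST i → push 3
LOAD_CONST → push 5
COMPARE_OP bool(<) → 3 vs 5 = True
POP_JUMP_IF_FALSE → pop True; no jump
LOAD_FAST m → push 7
LOAD_CONST → push 1
BINARY_OP >> → 7 >> 1 = 3
STORE_FAST m → m=3
LOAD_FAST i → push 3
LOAD_CONST → push 1
BINARY_OP + → 3 + 1 = 4
STORE_FAST i → i=4
LOAD_FAST i → push 4
LOAD_CONST → push 5
COMPARE_OP bool(<) → 4 vs 5 = True
POP_JUMP_IF_FALSE → pop True; no jump
LOAD_FAST m → push 3
LOAD_CONST → push 1
BINARY_OP >> → 3 >> 1 = 1
STORE_FAST m → m=1
LOAD_FAST i → push 4
LOAD_CONST → push 1
BINARY_OP + → 4 + 1 = 5
STORE_FAST i → i=5
LOAD_FAST i → push 5
LOAD_CONST → push 5
COMPARE_OP bool(<) → 5 vs 5 = False
POP_JUMP_IF_FALSE → pop False; jump
LOAD_FAST m → push 1
RETURN_VALUE → return 1.

1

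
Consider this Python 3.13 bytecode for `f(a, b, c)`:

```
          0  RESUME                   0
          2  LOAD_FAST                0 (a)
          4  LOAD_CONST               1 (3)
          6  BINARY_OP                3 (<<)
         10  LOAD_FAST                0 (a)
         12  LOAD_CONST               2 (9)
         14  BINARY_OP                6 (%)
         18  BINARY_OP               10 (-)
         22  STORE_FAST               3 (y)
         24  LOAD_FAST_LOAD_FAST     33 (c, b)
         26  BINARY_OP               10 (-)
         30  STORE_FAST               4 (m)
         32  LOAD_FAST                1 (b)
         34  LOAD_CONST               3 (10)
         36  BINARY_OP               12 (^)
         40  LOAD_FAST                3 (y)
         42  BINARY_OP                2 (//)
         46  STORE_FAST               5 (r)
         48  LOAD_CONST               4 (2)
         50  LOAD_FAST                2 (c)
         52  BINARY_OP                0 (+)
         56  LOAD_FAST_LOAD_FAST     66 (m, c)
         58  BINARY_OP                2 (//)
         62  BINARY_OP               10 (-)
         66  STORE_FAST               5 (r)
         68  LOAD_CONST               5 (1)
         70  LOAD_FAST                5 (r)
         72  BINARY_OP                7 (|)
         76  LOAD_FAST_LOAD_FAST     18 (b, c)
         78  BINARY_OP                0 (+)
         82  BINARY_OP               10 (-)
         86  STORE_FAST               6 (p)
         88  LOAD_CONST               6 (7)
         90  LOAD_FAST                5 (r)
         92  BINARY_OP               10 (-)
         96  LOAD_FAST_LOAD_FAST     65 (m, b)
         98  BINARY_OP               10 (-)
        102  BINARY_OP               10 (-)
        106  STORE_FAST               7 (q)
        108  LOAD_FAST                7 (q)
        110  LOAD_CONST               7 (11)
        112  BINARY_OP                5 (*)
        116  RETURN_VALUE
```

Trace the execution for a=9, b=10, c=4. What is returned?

165

LOAD_FAST a → push 9. Stack: [9]
LOAD_CONST → push 3. Stack: [9, 3]
BINARY_OP << → 9 << 3 = 72. Stack: [72]
LOAD_FAST a → push 9. Stack: [72, 9]
LOAD_CONST → push 9. Stack: [72, 9, 9]
BINARY_OP % → 9 % 9 = 0. Stack: [72, 0]
BINARY_OP - → 72 - 0 = 72. Stack: [72]
STORE_FAST y → y=72. Stack: []
LOAD_FAST_LOAD_FAST c,b → push 4,10. Stack: [4, 10]
BINARY_OP - → 4 - 10 = -6. Stack: [-6]
STORE_FAST m → m=-6. Stack: []
LOAD_FAST b → push 10. Stack: [10]
LOAD_CONST → push 10. Stack: [10, 10]
BINARY_OP ^ → 10 ^ 10 = 0. Stack: [0]
LOAD_FAST y → push 72. Stack: [0, 72]
BINARY_OP // → 0 // 72 = 0. Stack: [0]
STORE_FAST r → r=0. Stack: []
LOAD_CONST → push 2. Stack: [2]
LOAD_FAST c → push 4. Stack: [2, 4]
BINARY_OP + → 2 + 4 = 6. Stack: [6]
LOAD_FAST_LOAD_FAST m,c → push -6,4. Stack: [6, -6, 4]
BINARY_OP // → -6 // 4 = -2. Stack: [6, -2]
BINARY_OP - → 6 - -2 = 8. Stack: [8]
STORE_FAST r → r=8. Stack: []
LOAD_CONST → push 1. Stack: [1]
LOAD_FAST r → push 8. Stack: [1, 8]
BINARY_OP | → 1 | 8 = 9. Stack: [9]
LOAD_FAST_LOAD_FAST b,c → push 10,4. Stack: [9, 10, 4]
BINARY_OP + → 10 + 4 = 14. Stack: [9, 14]
BINARY_OP - → 9 - 14 = -5. Stack: [-5]
STORE_FAST p → p=-5. Stack: []
LOAD_CONST → push 7. Stack: [7]
LOAD_FAST r → push 8. Stack: [7, 8]
BINARY_OP - → 7 - 8 = -1. Stack: [-1]
LOAD_FAST_LOAD_FAST m,b → push -6,10. Stack: [-1, -6, 10]
BINARY_OP - → -6 - 10 = -16. Stack: [-1, -16]
BINARY_OP - → -1 - -16 = 15. Stack: [15]
STORE_FAST q → q=15. Stack: []
LOAD_FAST q → push 15. Stack: [15]
LOAD_CONST → push 11. Stack: [15, 11]
BINARY_OP * → 15 * 11 = 165. Stack: [165]
RETURN_VALUE → return 165.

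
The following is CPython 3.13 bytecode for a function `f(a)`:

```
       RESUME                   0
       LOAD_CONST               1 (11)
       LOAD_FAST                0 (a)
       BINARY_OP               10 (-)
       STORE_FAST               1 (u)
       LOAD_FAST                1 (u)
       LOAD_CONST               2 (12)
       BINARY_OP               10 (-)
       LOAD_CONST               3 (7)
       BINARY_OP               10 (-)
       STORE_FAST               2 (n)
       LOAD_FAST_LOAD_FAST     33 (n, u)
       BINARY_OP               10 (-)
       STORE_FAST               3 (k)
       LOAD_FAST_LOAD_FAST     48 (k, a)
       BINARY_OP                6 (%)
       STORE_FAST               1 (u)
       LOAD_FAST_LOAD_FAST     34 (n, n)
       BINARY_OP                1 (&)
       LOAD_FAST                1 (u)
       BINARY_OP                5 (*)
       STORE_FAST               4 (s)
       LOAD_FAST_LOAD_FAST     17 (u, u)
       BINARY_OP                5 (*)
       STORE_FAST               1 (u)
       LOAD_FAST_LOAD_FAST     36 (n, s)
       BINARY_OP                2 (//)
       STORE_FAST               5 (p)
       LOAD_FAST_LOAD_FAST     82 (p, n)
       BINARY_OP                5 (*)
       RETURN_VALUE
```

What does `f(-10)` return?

-2

LOAD_CONST → push 11. Stack: [11]
LOAD_FAST a → push -10. Stack: [11, -10]
BINARY_OP - → 11 - -10 = 21. Stack: [21]
STORE_FAST u → u=21. Stack: []
LOAD_FAST u → push 21. Stack: [21]
LOAD_CONST → push 12. Stack: [21, 12]
BINARY_OP - → 21 - 12 = 9. Stack: [9]
LOAD_CONST → push 7. Stack: [9, 7]
BINARY_OP - → 9 - 7 = 2. Stack: [2]
STORE_FAST n → n=2. Stack: []
LOAD_FAST_LOAD_FAST n,u → push 2,21. Stack: [2, 21]
BINARY_OP - → 2 - 21 = -19. Stack: [-19]
STORE_FAST k → k=-19. Stack: []
LOAD_FAST_LOAD_FAST k,a → push -19,-10. Stack: [-19, -10]
BINARY_OP % → -19 % -10 = -9. Stack: [-9]
STORE_FAST u → u=-9. Stack: []
LOAD_FAST_LOAD_FAST n,n → push 2,2. Stack: [2, 2]
BINARY_OP & → 2 & 2 = 2. Stack: [2]
LOAD_FAST u → push -9. Stack: [2, -9]
BINARY_OP * → 2 * -9 = -18. Stack: [-18]
STORE_FAST s → s=-18. Stack: []
LOAD_FAST_LOAD_FAST u,u → push -9,-9. Stack: [-9, -9]
BINARY_OP * → -9 * -9 = 81. Stack: [81]
STORE_FAST u → u=81. Stack: []
LOAD_FAST_LOAD_FAST n,s → push 2,-18. Stack: [2, -18]
BINARY_OP // → 2 // -18 = -1. Stack: [-1]
STORE_FAST p → p=-1. Stack: []
LOAD_FAST_LOAD_FAST p,n → push -1,2. Stack: [-1, 2]
BINARY_OP * → -1 * 2 = -2. Stack: [-2]
RETURN_VALUE → return -2.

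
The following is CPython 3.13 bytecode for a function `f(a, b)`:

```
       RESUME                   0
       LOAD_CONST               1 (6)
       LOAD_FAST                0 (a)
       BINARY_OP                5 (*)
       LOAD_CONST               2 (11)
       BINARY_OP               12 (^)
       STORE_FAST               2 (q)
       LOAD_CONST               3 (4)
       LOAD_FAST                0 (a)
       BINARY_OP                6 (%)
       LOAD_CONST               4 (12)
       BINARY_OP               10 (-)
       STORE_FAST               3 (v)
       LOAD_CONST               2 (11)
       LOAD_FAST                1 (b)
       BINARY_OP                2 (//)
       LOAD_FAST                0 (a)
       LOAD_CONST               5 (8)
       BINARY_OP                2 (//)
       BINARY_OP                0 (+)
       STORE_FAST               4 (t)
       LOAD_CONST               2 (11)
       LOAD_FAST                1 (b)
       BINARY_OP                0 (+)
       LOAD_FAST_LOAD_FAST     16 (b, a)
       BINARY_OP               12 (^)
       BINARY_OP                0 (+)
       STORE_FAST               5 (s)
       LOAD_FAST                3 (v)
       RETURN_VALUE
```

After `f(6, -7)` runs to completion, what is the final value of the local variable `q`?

LOAD_CONST → push 6. Stack: [6]
LOAD_FAST a → push 6. Stack: [6, 6]
BINARY_OP * → 6 * 6 = 36. Stack: [36]
LOAD_CONST → push 11. Stack: [36, 11]
BINARY_OP ^ → 36 ^ 11 = 47. Stack: [47]
STORE_FAST q → q=47. Stack: []
LOAD_CONST → push 4. Stack: [4]
LOAD_FAST a → push 6. Stack: [4, 6]
BINARY_OP % → 4 % 6 = 4. Stack: [4]
LOAD_CONST → push 12. Stack: [4, 12]
BINARY_OP - → 4 - 12 = -8. Stack: [-8]
STORE_FAST v → v=-8. Stack: []
LOAD_CONST → push 11. Stack: [11]
LOAD_FAST b → push -7. Stack: [11, -7]
BINARY_OP // → 11 // -7 = -2. Stack: [-2]
LOAD_FAST a → push 6. Stack: [-2, 6]
LOAD_CONST → push 8. Stack: [-2, 6, 8]
BINARY_OP // → 6 // 8 = 0. Stack: [-2, 0]
BINARY_OP + → -2 + 0 = -2. Stack: [-2]
STORE_FAST t → t=-2. Stack: []
LOAD_CONST → push 11. Stack: [11]
LOAD_FAST b → push -7. Stack: [11, -7]
BINARY_OP + → 11 + -7 = 4. Stack: [4]
LOAD_FAST_LOAD_FAST b,a → push -7,6. Stack: [4, -7, 6]
BINARY_OP ^ → -7 ^ 6 = -1. Stack: [4, -1]
BINARY_OP + → 4 + -1 = 3. Stack: [3]
STORE_FAST s → s=3. Stack: []
LOAD_FAST v → push -8. Stack: [-8]
RETURN_VALUE → return -8.

47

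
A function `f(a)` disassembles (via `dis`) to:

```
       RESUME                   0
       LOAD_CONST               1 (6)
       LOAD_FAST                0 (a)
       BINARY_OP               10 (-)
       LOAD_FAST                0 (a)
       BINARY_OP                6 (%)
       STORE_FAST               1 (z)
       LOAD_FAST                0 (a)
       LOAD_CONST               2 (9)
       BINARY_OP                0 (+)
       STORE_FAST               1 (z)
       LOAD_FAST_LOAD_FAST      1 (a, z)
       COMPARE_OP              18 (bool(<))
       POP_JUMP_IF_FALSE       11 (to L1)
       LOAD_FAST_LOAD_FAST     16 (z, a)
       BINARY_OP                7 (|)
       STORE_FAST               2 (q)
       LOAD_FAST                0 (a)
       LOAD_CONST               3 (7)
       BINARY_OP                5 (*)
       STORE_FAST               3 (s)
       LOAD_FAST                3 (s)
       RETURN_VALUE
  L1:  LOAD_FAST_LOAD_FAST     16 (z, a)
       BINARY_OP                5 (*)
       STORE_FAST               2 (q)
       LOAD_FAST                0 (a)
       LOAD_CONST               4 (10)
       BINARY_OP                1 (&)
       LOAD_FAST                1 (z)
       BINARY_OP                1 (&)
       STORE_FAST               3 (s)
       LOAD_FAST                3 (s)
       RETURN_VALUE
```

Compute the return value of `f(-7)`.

LOAD_CONST → push 6. Stack: [6]
LOAD_FAST a → push -7. Stack: [6, -7]
BINARY_OP - → 6 - -7 = 13. Stack: [13]
LOAD_FAST a → push -7. Stack: [13, -7]
BINARY_OP % → 13 % -7 = -1. Stack: [-1]
STORE_FAST z → z=-1. Stack: []
LOAD_FAST a → push -7. Stack: [-7]
LOAD_CONST → push 9. Stack: [-7, 9]
BINARY_OP + → -7 + 9 = 2. Stack: [2]
STORE_FAST z → z=2. Stack: []
LOAD_FAST_LOAD_FAST a,z → push -7,2. Stack: [-7, 2]
COMPARE_OP bool(<) → -7 vs 2 = True. Stack: [True]
POP_JUMP_IF_FALSE → pop True; no jump. Stack: []
LOAD_FAST_LOAD_FAST z,a → push 2,-7. Stack: [2, -7]
BINARY_OP | → 2 | -7 = -5. Stack: [-5]
STORE_FAST q → q=-5. Stack: []
LOAD_FAST a → push -7. Stack: [-7]
LOAD_CONST → push 7. Stack: [-7, 7]
BINARY_OP * → -7 * 7 = -49. Stack: [-49]
STORE_FAST s → s=-49. Stack: []
LOAD_FAST s → push -49. Stack: [-49]
RETURN_VALUE → return -49.

-49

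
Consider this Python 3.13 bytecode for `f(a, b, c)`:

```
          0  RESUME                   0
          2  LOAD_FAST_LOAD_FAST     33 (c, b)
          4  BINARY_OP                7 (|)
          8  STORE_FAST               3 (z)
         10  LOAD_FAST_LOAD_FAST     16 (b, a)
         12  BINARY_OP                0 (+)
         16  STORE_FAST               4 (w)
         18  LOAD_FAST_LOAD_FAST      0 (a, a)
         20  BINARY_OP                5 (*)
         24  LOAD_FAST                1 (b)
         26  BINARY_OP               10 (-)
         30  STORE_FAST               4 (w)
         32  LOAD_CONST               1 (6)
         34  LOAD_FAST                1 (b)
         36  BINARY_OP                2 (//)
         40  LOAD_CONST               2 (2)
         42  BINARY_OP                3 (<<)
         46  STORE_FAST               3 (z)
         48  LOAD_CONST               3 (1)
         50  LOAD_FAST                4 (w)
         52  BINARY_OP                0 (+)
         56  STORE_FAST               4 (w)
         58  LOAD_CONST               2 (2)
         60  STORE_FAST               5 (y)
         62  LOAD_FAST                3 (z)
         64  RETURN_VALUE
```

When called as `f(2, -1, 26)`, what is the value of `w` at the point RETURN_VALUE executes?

LOAD_FAST_LOAD_FAST c,b → push 26,-1. Stack: [26, -1]
BINARY_OP | → 26 | -1 = -1. Stack: [-1]
STORE_FAST z → z=-1. Stack: []
LOAD_FAST_LOAD_FAST b,a → push -1,2. Stack: [-1, 2]
BINARY_OP + → -1 + 2 = 1. Stack: [1]
STORE_FAST w → w=1. Stack: []
LOAD_FAST_LOAD_FAST a,a → push 2,2. Stack: [2, 2]
BINARY_OP * → 2 * 2 = 4. Stack: [4]
LOAD_FAST b → push -1. Stack: [4, -1]
BINARY_OP - → 4 - -1 = 5. Stack: [5]
STORE_FAST w → w=5. Stack: []
LOAD_CONST → push 6. Stack: [6]
LOAD_FAST b → push -1. Stack: [6, -1]
BINARY_OP // → 6 // -1 = -6. Stack: [-6]
LOAD_CONST → push 2. Stack: [-6, 2]
BINARY_OP << → -6 << 2 = -24. Stack: [-24]
STORE_FAST z → z=-24. Stack: []
LOAD_CONST → push 1. Stack: [1]
LOAD_FAST w → push 5. Stack: [1, 5]
BINARY_OP + → 1 + 5 = 6. Stack: [6]
STORE_FAST w → w=6. Stack: []
LOAD_CONST → push 2. Stack: [2]
STORE_FAST y → y=2. Stack: []
LOAD_FAST z → push -24. Stack: [-24]
RETURN_VALUE → return -24.

6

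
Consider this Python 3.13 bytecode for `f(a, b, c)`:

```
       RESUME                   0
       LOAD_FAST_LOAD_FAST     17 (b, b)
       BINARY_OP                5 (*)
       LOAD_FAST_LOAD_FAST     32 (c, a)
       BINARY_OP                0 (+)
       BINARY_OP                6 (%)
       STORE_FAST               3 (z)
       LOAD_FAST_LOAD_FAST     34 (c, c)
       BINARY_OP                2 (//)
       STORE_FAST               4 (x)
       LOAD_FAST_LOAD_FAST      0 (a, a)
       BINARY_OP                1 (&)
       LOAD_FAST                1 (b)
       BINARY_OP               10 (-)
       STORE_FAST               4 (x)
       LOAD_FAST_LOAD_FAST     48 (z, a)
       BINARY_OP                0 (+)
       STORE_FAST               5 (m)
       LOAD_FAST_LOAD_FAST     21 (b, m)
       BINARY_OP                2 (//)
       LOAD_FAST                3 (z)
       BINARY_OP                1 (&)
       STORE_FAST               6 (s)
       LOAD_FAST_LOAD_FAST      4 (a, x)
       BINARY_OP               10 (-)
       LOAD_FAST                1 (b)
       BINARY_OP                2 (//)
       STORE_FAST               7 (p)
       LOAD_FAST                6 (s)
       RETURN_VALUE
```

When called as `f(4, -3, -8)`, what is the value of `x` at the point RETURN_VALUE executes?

7

LOAD_FAST_LOAD_FAST b,b → push -3,-3. Stack: [-3, -3]
BINARY_OP * → -3 * -3 = 9. Stack: [9]
LOAD_FAST_LOAD_FAST c,a → push -8,4. Stack: [9, -8, 4]
BINARY_OP + → -8 + 4 = -4. Stack: [9, -4]
BINARY_OP % → 9 % -4 = -3. Stack: [-3]
STORE_FAST z → z=-3. Stack: []
LOAD_FAST_LOAD_FAST c,c → push -8,-8. Stack: [-8, -8]
BINARY_OP // → -8 // -8 = 1. Stack: [1]
STORE_FAST x → x=1. Stack: []
LOAD_FAST_LOAD_FAST a,a → push 4,4. Stack: [4, 4]
BINARY_OP & → 4 & 4 = 4. Stack: [4]
LOAD_FAST b → push -3. Stack: [4, -3]
BINARY_OP - → 4 - -3 = 7. Stack: [7]
STORE_FAST x → x=7. Stack: []
LOAD_FAST_LOAD_FAST z,a → push -3,4. Stack: [-3, 4]
BINARY_OP + → -3 + 4 = 1. Stack: [1]
STORE_FAST m → m=1. Stack: []
LOAD_FAST_LOAD_FAST b,m → push -3,1. Stack: [-3, 1]
BINARY_OP // → -3 // 1 = -3. Stack: [-3]
LOAD_FAST z → push -3. Stack: [-3, -3]
BINARY_OP & → -3 & -3 = -3. Stack: [-3]
STORE_FAST s → s=-3. Stack: []
LOAD_FAST_LOAD_FAST a,x → push 4,7. Stack: [4, 7]
BINARY_OP - → 4 - 7 = -3. Stack: [-3]
LOAD_FAST b → push -3. Stack: [-3, -3]
BINARY_OP // → -3 // -3 = 1. Stack: [1]
STORE_FAST p → p=1. Stack: []
LOAD_FAST s → push -3. Stack: [-3]
RETURN_VALUE → return -3.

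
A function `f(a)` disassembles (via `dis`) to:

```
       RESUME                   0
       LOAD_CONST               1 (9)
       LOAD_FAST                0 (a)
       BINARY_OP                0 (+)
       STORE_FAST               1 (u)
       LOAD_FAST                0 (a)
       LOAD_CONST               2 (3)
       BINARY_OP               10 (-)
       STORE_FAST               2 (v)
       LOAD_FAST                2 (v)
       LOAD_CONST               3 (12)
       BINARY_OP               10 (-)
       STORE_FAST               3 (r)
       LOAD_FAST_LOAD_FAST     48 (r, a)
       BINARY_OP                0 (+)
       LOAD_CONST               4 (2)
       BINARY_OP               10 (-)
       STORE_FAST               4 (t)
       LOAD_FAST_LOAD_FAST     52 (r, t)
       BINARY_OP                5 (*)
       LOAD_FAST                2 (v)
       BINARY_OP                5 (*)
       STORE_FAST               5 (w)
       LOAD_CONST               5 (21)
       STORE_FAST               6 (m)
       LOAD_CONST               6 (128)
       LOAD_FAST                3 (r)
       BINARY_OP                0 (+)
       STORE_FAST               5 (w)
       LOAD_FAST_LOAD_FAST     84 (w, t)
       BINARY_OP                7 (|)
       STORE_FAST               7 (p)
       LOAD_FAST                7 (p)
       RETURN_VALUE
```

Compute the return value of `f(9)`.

123

LOAD_CONST → push 9. Stack: [9]
LOAD_FAST a → push 9. Stack: [9, 9]
BINARY_OP + → 9 + 9 = 18. Stack: [18]
STORE_FAST u → u=18. Stack: []
LOAD_FAST a → push 9. Stack: [9]
LOAD_CONST → push 3. Stack: [9, 3]
BINARY_OP - → 9 - 3 = 6. Stack: [6]
STORE_FAST v → v=6. Stack: []
LOAD_FAST v → push 6. Stack: [6]
LOAD_CONST → push 12. Stack: [6, 12]
BINARY_OP - → 6 - 12 = -6. Stack: [-6]
STORE_FAST r → r=-6. Stack: []
LOAD_FAST_LOAD_FAST r,a → push -6,9. Stack: [-6, 9]
BINARY_OP + → -6 + 9 = 3. Stack: [3]
LOAD_CONST → push 2. Stack: [3, 2]
BINARY_OP - → 3 - 2 = 1. Stack: [1]
STORE_FAST t → t=1. Stack: []
LOAD_FAST_LOAD_FAST r,t → push -6,1. Stack: [-6, 1]
BINARY_OP * → -6 * 1 = -6. Stack: [-6]
LOAD_FAST v → push 6. Stack: [-6, 6]
BINARY_OP * → -6 * 6 = -36. Stack: [-36]
STORE_FAST w → w=-36. Stack: []
LOAD_CONST → push 21. Stack: [21]
STORE_FAST m → m=21. Stack: []
LOAD_CONST → push 128. Stack: [128]
LOAD_FAST r → push -6. Stack: [128, -6]
BINARY_OP + → 128 + -6 = 122. Stack: [122]
STORE_FAST w → w=122. Stack: []
LOAD_FAST_LOAD_FAST w,t → push 122,1. Stack: [122, 1]
BINARY_OP | → 122 | 1 = 123. Stack: [123]
STORE_FAST p → p=123. Stack: []
LOAD_FAST p → push 123. Stack: [123]
RETURN_VALUE → return 123.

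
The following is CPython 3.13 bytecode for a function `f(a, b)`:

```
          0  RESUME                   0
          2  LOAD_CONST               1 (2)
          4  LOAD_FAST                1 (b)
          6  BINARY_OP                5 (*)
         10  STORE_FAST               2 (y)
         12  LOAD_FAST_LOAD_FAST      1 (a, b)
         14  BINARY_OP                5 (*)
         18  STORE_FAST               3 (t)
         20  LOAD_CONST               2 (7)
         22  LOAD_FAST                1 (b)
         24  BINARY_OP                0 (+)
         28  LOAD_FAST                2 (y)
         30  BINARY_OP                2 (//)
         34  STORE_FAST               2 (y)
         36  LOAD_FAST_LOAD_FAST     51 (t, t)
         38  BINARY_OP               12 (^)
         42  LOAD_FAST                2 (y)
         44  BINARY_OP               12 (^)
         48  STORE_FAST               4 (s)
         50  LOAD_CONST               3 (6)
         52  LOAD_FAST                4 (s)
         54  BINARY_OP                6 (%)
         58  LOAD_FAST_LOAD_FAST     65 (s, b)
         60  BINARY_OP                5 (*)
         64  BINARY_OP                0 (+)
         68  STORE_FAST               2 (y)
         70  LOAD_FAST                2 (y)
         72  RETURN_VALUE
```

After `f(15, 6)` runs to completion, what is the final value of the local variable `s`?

LOAD_CONST → push 2. Stack: [2]
LOAD_FAST b → push 6. Stack: [2, 6]
BINARY_OP * → 2 * 6 = 12. Stack: [12]
STORE_FAST y → y=12. Stack: []
LOAD_FAST_LOAD_FAST a,b → push 15,6. Stack: [15, 6]
BINARY_OP * → 15 * 6 = 90. Stack: [90]
STORE_FAST t → t=90. Stack: []
LOAD_CONST → push 7. Stack: [7]
LOAD_FAST b → push 6. Stack: [7, 6]
BINARY_OP + → 7 + 6 = 13. Stack: [13]
LOAD_FAST y → push 12. Stack: [13, 12]
BINARY_OP // → 13 // 12 = 1. Stack: [1]
STORE_FAST y → y=1. Stack: []
LOAD_FAST_LOAD_FAST t,t → push 90,90. Stack: [90, 90]
BINARY_OP ^ → 90 ^ 90 = 0. Stack: [0]
LOAD_FAST y → push 1. Stack: [0, 1]
BINARY_OP ^ → 0 ^ 1 = 1. Stack: [1]
STORE_FAST s → s=1. Stack: []
LOAD_CONST → push 6. Stack: [6]
LOAD_FAST s → push 1. Stack: [6, 1]
BINARY_OP % → 6 % 1 = 0. Stack: [0]
LOAD_FAST_LOAD_FAST s,b → push 1,6. Stack: [0, 1, 6]
BINARY_OP * → 1 * 6 = 6. Stack: [0, 6]
BINARY_OP + → 0 + 6 = 6. Stack: [6]
STORE_FAST y → y=6. Stack: []
LOAD_FAST y → push 6. Stack: [6]
RETURN_VALUE → return 6.

1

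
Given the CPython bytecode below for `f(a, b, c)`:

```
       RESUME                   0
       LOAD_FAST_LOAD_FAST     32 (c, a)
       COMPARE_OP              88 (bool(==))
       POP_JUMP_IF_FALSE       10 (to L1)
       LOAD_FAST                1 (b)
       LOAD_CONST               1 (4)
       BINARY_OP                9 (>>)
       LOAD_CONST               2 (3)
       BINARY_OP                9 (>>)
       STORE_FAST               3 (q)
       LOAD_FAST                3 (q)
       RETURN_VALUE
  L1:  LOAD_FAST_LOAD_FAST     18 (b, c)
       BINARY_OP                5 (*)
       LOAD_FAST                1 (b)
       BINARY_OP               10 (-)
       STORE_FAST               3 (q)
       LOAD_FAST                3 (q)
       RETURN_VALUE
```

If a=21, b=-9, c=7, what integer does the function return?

-54

LOAD_FAST_LOAD_FAST c,a → push 7,21. Stack: [7, 21]
COMPARE_OP bool(==) → 7 vs 21 = False. Stack: [False]
POP_JUMP_IF_FALSE → pop False; jump. Stack: []
LOAD_FAST_LOAD_FAST b,c → push -9,7. Stack: [-9, 7]
BINARY_OP * → -9 * 7 = -63. Stack: [-63]
LOAD_FAST b → push -9. Stack: [-63, -9]
BINARY_OP - → -63 - -9 = -54. Stack: [-54]
STORE_FAST q → q=-54. Stack: []
LOAD_FAST q → push -54. Stack: [-54]
RETURN_VALUE → return -54.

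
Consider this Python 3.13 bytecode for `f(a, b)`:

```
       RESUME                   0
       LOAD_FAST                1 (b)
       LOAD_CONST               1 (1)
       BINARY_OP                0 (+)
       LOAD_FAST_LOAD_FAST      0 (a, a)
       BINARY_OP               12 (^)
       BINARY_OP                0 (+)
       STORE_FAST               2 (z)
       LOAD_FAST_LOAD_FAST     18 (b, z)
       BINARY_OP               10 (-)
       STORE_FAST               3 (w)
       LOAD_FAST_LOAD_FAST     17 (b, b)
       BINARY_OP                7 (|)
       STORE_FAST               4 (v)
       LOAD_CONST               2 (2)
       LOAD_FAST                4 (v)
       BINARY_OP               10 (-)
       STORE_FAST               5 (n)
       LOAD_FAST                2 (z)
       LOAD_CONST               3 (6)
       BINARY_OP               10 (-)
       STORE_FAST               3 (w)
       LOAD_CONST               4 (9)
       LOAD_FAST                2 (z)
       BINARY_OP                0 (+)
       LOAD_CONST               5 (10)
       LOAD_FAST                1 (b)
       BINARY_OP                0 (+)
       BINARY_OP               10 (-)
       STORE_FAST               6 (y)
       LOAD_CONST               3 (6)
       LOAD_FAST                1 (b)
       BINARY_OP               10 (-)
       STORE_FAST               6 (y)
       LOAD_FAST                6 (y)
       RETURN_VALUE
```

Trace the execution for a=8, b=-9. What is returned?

LOAD_FAST b → push -9. Stack: [-9]
LOAD_CONST → push 1. Stack: [-9, 1]
BINARY_OP + → -9 + 1 = -8. Stack: [-8]
LOAD_FAST_LOAD_FAST a,a → push 8,8. Stack: [-8, 8, 8]
BINARY_OP ^ → 8 ^ 8 = 0. Stack: [-8, 0]
BINARY_OP + → -8 + 0 = -8. Stack: [-8]
STORE_FAST z → z=-8. Stack: []
LOAD_FAST_LOAD_FAST b,z → push -9,-8. Stack: [-9, -8]
BINARY_OP - → -9 - -8 = -1. Stack: [-1]
STORE_FAST w → w=-1. Stack: []
LOAD_FAST_LOAD_FAST b,b → push -9,-9. Stack: [-9, -9]
BINARY_OP | → -9 | -9 = -9. Stack: [-9]
STORE_FAST v → v=-9. Stack: []
LOAD_CONST → push 2. Stack: [2]
LOAD_FAST v → push -9. Stack: [2, -9]
BINARY_OP - → 2 - -9 = 11. Stack: [11]
STORE_FAST n → n=11. Stack: []
LOAD_FAST z → push -8. Stack: [-8]
LOAD_CONST → push 6. Stack: [-8, 6]
BINARY_OP - → -8 - 6 = -14. Stack: [-14]
STORE_FAST w → w=-14. Stack: []
LOAD_CONST → push 9. Stack: [9]
LOAD_FAST z → push -8. Stack: [9, -8]
BINARY_OP + → 9 + -8 = 1. Stack: [1]
LOAD_CONST → push 10. Stack: [1, 10]
LOAD_FAST b → push -9. Stack: [1, 10, -9]
BINARY_OP + → 10 + -9 = 1. Stack: [1, 1]
BINARY_OP - → 1 - 1 = 0. Stack: [0]
STORE_FAST y → y=0. Stack: []
LOAD_CONST → push 6. Stack: [6]
LOAD_FAST b → push -9. Stack: [6, -9]
BINARY_OP - → 6 - -9 = 15. Stack: [15]
STORE_FAST y → y=15. Stack: []
LOAD_FAST y → push 15. Stack: [15]
RETURN_VALUE → return 15.

15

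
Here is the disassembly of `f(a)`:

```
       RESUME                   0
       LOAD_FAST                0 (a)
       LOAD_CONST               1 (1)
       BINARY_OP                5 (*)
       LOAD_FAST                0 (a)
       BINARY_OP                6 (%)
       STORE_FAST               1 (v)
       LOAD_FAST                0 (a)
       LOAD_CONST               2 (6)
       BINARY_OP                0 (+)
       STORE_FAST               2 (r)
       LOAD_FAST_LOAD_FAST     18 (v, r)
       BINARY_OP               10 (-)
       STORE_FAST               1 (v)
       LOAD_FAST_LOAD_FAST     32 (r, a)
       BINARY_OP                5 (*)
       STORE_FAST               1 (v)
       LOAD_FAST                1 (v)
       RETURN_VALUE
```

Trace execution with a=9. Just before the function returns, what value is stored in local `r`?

LOAD_FAST a → push 9. Stack: [9]
LOAD_CONST → push 1. Stack: [9, 1]
BINARY_OP * → 9 * 1 = 9. Stack: [9]
LOAD_FAST a → push 9. Stack: [9, 9]
BINARY_OP % → 9 % 9 = 0. Stack: [0]
STORE_FAST v → v=0. Stack: []
LOAD_FAST a → push 9. Stack: [9]
LOAD_CONST → push 6. Stack: [9, 6]
BINARY_OP + → 9 + 6 = 15. Stack: [15]
STORE_FAST r → r=15. Stack: []
LOAD_FAST_LOAD_FAST v,r → push 0,15. Stack: [0, 15]
BINARY_OP - → 0 - 15 = -15. Stack: [-15]
STORE_FAST v → v=-15. Stack: []
LOAD_FAST_LOAD_FAST r,a → push 15,9. Stack: [15, 9]
BINARY_OP * → 15 * 9 = 135. Stack: [135]
STORE_FAST v → v=135. Stack: []
LOAD_FAST v → push 135. Stack: [135]
RETURN_VALUE → return 135.

15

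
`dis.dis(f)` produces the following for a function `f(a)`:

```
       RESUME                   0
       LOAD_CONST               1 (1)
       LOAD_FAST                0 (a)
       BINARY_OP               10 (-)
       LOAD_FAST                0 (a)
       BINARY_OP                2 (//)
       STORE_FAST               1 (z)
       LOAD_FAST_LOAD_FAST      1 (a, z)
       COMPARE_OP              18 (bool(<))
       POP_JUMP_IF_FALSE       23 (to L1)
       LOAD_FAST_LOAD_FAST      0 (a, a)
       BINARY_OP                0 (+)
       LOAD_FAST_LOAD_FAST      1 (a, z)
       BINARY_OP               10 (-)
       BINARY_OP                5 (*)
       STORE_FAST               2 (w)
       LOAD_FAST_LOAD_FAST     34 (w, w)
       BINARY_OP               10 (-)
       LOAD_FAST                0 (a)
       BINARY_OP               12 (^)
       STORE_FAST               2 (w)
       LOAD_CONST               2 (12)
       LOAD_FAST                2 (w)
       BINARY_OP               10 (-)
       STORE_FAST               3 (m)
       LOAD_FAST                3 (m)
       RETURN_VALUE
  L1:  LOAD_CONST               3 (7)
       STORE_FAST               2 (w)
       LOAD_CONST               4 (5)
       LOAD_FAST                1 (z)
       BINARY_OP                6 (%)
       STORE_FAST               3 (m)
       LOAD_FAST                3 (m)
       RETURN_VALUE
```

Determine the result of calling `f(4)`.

LOAD_CONST → push 1. Stack: [1]
LOAD_FAST a → push 4. Stack: [1, 4]
BINARY_OP - → 1 - 4 = -3. Stack: [-3]
LOAD_FAST a → push 4. Stack: [-3, 4]
BINARY_OP // → -3 // 4 = -1. Stack: [-1]
STORE_FAST z → z=-1. Stack: []
LOAD_FAST_LOAD_FAST a,z → push 4,-1. Stack: [4, -1]
COMPARE_OP bool(<) → 4 vs -1 = False. Stack: [False]
POP_JUMP_IF_FALSE → pop False; jump. Stack: []
LOAD_CONST → push 7. Stack: [7]
STORE_FAST w → w=7. Stack: []
LOAD_CONST → push 5. Stack: [5]
LOAD_FAST z → push -1. Stack: [5, -1]
BINARY_OP % → 5 % -1 = 0. Stack: [0]
STORE_FAST m → m=0. Stack: []
LOAD_FAST m → push 0. Stack: [0]
RETURN_VALUE → return 0.

0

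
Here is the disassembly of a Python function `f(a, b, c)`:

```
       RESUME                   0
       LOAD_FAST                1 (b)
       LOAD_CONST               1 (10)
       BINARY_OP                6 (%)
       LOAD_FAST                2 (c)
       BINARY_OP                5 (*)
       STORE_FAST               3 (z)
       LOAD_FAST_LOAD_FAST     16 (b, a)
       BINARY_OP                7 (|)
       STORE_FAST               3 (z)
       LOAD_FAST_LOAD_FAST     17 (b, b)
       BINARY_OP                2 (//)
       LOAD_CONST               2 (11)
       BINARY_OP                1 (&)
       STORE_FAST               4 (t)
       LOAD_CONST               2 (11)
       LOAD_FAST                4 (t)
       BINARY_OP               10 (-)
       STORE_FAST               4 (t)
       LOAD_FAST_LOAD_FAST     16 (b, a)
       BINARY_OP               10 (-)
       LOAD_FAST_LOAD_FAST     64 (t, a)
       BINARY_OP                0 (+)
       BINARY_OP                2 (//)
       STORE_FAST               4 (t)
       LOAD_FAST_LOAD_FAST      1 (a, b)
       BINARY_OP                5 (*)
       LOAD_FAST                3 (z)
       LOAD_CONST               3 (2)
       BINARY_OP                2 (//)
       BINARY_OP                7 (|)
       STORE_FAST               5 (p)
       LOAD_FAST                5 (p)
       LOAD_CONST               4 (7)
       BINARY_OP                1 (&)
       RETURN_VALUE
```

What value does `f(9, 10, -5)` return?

LOAD_FAST b → push 10. Stack: [10]
LOAD_CONST → push 10. Stack: [10, 10]
BINARY_OP % → 10 % 10 = 0. Stack: [0]
LOAD_FAST c → push -5. Stack: [0, -5]
BINARY_OP * → 0 * -5 = 0. Stack: [0]
STORE_FAST z → z=0. Stack: []
LOAD_FAST_LOAD_FAST b,a → push 10,9. Stack: [10, 9]
BINARY_OP | → 10 | 9 = 11. Stack: [11]
STORE_FAST z → z=11. Stack: []
LOAD_FAST_LOAD_FAST b,b → push 10,10. Stack: [10, 10]
BINARY_OP // → 10 // 10 = 1. Stack: [1]
LOAD_CONST → push 11. Stack: [1, 11]
BINARY_OP & → 1 & 11 = 1. Stack: [1]
STORE_FAST t → t=1. Stack: []
LOAD_CONST → push 11. Stack: [11]
LOAD_FAST t → push 1. Stack: [11, 1]
BINARY_OP - → 11 - 1 = 10. Stack: [10]
STORE_FAST t → t=10. Stack: []
LOAD_FAST_LOAD_FAST b,a → push 10,9. Stack: [10, 9]
BINARY_OP - → 10 - 9 = 1. Stack: [1]
LOAD_FAST_LOAD_FAST t,a → push 10,9. Stack: [1, 10, 9]
BINARY_OP + → 10 + 9 = 19. Stack: [1, 19]
BINARY_OP // → 1 // 19 = 0. Stack: [0]
STORE_FAST t → t=0. Stack: []
LOAD_FAST_LOAD_FAST a,b → push 9,10. Stack: [9, 10]
BINARY_OP * → 9 * 10 = 90. Stack: [90]
LOAD_FAST z → push 11. Stack: [90, 11]
LOAD_CONST → push 2. Stack: [90, 11, 2]
BINARY_OP // → 11 // 2 = 5. Stack: [90, 5]
BINARY_OP | → 90 | 5 = 95. Stack: [95]
STORE_FAST p → p=95. Stack: []
LOAD_FAST p → push 95. Stack: [95]
LOAD_CONST → push 7. Stack: [95, 7]
BINARY_OP & → 95 & 7 = 7. Stack: [7]
RETURN_VALUE → return 7.

7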